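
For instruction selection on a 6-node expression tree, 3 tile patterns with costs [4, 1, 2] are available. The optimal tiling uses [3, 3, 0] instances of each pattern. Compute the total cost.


Total cost = sum(count_i * cost_i)
= 3*4 + 3*1 + 0*2
= 15

15


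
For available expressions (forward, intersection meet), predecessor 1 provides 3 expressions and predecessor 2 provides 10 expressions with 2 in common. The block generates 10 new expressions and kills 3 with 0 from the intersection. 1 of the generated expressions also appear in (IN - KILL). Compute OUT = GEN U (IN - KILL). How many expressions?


IN = intersection of predecessors = 2
IN - KILL = 2 - 0 = 2
|OUT| = |GEN| + |IN - KILL| - |GEN ∩ (IN - KILL)| = 10 + 2 - 1 = 11

11


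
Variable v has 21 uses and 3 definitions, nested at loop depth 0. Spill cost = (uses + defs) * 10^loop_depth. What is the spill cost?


uses + defs = 21 + 3 = 24
10^0 = 1
Spill cost = 24 * 1 = 24

24


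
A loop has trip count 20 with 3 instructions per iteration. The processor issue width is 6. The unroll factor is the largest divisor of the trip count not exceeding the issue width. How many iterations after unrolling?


Largest divisor of 20 <= 6 is 5
New iterations = 20 / 5 = 4

4


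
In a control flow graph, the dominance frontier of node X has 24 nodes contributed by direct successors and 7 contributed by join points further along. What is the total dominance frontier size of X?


DF(X) = direct successor contributions + join point contributions
= 24 + 7 = 31

31


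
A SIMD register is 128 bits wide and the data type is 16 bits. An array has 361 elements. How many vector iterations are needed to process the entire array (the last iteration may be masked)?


Width = 128 / 16 = 8 elements per vector op
Iterations = ceil(361 / 8) = 46

46


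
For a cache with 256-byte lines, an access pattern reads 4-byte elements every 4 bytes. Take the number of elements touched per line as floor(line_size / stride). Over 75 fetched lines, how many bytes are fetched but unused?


Elements per line = floor(256 / 4) = 64
Bytes used per line = 64 * 4 = 256
Wasted per line = 256 - 256 = 0
Total wasted = 0 * 75 = 0

0


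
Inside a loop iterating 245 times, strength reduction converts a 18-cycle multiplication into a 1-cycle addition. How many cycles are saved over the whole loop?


Per-iteration saving = 18 - 1 = 17
Total saved = 245 * 17 = 4165

4165


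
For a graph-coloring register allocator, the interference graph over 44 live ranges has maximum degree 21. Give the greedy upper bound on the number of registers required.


Greedy coloring never needs more than (max_degree + 1) colors: when coloring a vertex, at most max_degree neighbors are already colored.
Upper bound = 21 + 1 = 22

22


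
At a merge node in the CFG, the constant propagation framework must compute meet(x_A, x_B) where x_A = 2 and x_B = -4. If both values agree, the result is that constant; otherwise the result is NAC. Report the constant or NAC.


Meet operation: if both paths give the same constant, result is that constant; if they differ, result is NAC (not-a-constant).
Path A: 2, Path B: -4 -> differ
Result: not-a-constant -> NAC

NAC


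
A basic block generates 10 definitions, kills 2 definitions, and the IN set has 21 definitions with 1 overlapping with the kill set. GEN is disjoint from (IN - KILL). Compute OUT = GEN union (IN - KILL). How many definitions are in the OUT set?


IN - KILL: 21 - 1 = 20 surviving definitions
OUT = GEN + surviving = 10 + 20 = 30

30


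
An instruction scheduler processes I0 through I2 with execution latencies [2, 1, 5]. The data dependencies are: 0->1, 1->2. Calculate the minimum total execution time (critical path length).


Compute longest path through dependency graph: dist(Ik) = max over predecessors of dist + latency(Ik).
dist(I0) = latency 2 = 2
dist(I1) = dist(I0) + 1 = 2 + 1 = 3
dist(I2) = dist(I1) + 5 = 3 + 5 = 8
Critical path = max dist = 8

8


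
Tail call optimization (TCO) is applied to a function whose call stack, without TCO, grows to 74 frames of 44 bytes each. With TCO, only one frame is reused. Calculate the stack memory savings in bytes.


Without TCO: 74 * 44 = 3256 bytes
With TCO: reuse 1 frame = 44 bytes
Savings = 3256 - 44 = 3212

3212


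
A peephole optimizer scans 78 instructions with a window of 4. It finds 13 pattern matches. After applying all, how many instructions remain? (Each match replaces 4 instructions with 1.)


Each match removes 3 instructions.
Total removed = 13 * 3 = 39
Remaining = 78 - 39 = 39

39


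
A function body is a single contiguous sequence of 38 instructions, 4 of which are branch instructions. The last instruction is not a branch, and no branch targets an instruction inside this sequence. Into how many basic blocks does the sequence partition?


With no in-sequence branch targets, the leaders are the first instruction plus the instruction after each branch.
Number of basic blocks = branches + 1
= 4 + 1 = 5

5


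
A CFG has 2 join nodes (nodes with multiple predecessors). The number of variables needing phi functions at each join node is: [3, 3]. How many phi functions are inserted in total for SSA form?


Total phi functions = sum of phi functions at each join node
= 3 + 3 = 6

6


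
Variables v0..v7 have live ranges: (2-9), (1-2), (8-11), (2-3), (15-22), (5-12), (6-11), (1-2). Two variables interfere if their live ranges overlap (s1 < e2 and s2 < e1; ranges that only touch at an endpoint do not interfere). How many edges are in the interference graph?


Check all pairs for overlapping intervals.
Two intervals (s1,e1) and (s2,e2) overlap if s1 < e2 and s2 < e1.
v0 (2-9) vs v1..v7: overlaps v2, v3, v5, v6 -> 4
v1 (1-2) vs v2..v7: overlaps v7 -> 1
v2 (8-11) vs v3..v7: overlaps v5, v6 -> 2
v3 (2-3) vs v4..v7: overlaps none -> 0
v4 (15-22) vs v5..v7: overlaps none -> 0
v5 (5-12) vs v6..v7: overlaps v6 -> 1
v6 (6-11) vs v7: overlaps none -> 0
Total overlapping pairs = 4 + 1 + 2 + 0 + 0 + 1 + 0 = 8

8


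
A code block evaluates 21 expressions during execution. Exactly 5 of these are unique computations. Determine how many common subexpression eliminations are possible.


CSE count = total expressions - unique expressions
= 21 - 5 = 16

16


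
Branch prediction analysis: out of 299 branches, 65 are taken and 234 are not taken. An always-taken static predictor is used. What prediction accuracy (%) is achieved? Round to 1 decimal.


Predictor: always-taken
Correct predictions = 65
Accuracy = 65 / 299 * 100 = 21.7%

21.7


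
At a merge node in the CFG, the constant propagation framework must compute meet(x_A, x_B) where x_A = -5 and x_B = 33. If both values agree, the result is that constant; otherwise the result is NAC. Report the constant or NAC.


Meet operation: if both paths give the same constant, result is that constant; if they differ, result is NAC (not-a-constant).
Path A: -5, Path B: 33 -> differ
Result: not-a-constant -> NAC

NAC


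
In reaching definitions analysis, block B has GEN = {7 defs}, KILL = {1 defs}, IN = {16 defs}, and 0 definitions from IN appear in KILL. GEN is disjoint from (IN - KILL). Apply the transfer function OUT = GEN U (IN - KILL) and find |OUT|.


IN - KILL: 16 - 0 = 16 surviving definitions
OUT = GEN + surviving = 7 + 16 = 23

23


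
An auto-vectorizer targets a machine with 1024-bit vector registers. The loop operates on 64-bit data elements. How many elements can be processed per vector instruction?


Width = SIMD bits / data type bits
= 1024 / 64 = 16

16


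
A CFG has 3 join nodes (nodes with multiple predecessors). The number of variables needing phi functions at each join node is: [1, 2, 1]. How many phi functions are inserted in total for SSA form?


Total phi functions = sum of phi functions at each join node
= 1 + 2 + 1 = 4

4


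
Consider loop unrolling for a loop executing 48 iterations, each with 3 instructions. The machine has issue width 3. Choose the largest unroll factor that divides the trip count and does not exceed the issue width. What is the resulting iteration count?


Largest divisor of 48 <= 3 is 3
New iterations = 48 / 3 = 16

16


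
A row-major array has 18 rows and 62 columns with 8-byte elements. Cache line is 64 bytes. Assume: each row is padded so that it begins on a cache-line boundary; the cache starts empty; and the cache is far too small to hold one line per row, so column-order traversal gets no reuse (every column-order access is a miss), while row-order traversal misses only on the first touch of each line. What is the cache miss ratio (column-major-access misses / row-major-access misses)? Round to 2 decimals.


Each row occupies 62 * 8 = 496 bytes and starts on a line boundary, so it spans ceil(496 / 64) = 8 cache lines.
Row-major traversal misses (one per line touched): 18 * ceil(62 * 8 / 64) = 144
Column-major traversal misses (no reuse, every access misses): 18 * 62 = 1116
Ratio = 1116 / 144 = 7.75

7.75


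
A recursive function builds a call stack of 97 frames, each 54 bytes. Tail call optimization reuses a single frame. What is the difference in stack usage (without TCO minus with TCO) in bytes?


Without TCO: 97 * 54 = 5238 bytes
With TCO: reuse 1 frame = 54 bytes
Savings = 5238 - 54 = 5184

5184


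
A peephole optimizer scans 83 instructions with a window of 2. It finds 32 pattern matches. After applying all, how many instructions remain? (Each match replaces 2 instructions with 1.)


Each match removes 1 instructions.
Total removed = 32 * 1 = 32
Remaining = 83 - 32 = 51

51


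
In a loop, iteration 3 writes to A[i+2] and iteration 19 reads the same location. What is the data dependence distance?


Distance = read iteration - write iteration
= 19 - 3 = 16

16


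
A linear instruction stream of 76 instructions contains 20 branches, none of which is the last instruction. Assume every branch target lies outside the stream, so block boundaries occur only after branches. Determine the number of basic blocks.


With no in-sequence branch targets, the leaders are the first instruction plus the instruction after each branch.
Number of basic blocks = branches + 1
= 20 + 1 = 21

21


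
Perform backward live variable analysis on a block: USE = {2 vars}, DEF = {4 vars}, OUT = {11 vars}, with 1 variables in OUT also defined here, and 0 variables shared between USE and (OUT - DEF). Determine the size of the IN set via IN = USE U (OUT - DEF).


OUT - DEF: 11 - 1 = 10
|IN| = |USE| + |OUT - DEF| - |USE ∩ (OUT - DEF)| = 2 + 10 - 0 = 12

12


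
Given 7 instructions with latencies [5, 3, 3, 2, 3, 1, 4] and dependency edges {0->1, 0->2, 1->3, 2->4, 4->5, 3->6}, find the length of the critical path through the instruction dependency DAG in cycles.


Compute longest path through dependency graph: dist(Ik) = max over predecessors of dist + latency(Ik).
dist(I0) = latency 5 = 5
dist(I1) = dist(I0) + 3 = 5 + 3 = 8
dist(I2) = dist(I0) + 3 = 5 + 3 = 8
dist(I3) = dist(I1) + 2 = 8 + 2 = 10
dist(I4) = dist(I2) + 3 = 8 + 3 = 11
dist(I5) = dist(I4) + 1 = 11 + 1 = 12
dist(I6) = dist(I3) + 4 = 10 + 4 = 14
Critical path = max dist = 14

14


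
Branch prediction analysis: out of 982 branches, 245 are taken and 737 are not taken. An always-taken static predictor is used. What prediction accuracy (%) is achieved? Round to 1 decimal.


Predictor: always-taken
Correct predictions = 245
Accuracy = 245 / 982 * 100 = 24.9%

24.9


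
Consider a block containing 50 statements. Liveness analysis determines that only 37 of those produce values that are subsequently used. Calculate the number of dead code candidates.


Dead code = total statements - live definitions
= 50 - 37 = 13

13


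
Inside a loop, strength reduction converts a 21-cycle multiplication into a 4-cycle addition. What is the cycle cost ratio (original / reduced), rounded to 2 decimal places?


Ratio = mult_cost / add_cost = 21 / 4 = 5.25

5.25


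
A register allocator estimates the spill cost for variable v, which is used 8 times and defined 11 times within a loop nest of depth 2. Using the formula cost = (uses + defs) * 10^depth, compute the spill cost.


uses + defs = 8 + 11 = 19
10^2 = 100
Spill cost = 19 * 100 = 1900

1900


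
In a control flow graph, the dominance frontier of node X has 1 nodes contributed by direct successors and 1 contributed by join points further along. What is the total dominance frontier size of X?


DF(X) = direct successor contributions + join point contributions
= 1 + 1 = 2

2


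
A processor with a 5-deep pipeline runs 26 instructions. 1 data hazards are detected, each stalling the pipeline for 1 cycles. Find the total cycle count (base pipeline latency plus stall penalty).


Base cycles = 5 + 26 - 1 = 30
Total stalls = 1 * 1 = 1
Total = 30 + 1 = 31

31


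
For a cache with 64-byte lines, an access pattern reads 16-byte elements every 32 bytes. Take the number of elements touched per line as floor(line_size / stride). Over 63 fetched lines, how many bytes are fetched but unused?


Elements per line = floor(64 / 32) = 2
Bytes used per line = 2 * 16 = 32
Wasted per line = 64 - 32 = 32
Total wasted = 32 * 63 = 2016

2016


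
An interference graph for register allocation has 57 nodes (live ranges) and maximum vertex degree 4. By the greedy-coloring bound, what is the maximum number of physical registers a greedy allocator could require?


Greedy coloring never needs more than (max_degree + 1) colors: when coloring a vertex, at most max_degree neighbors are already colored.
Upper bound = 4 + 1 = 5

5


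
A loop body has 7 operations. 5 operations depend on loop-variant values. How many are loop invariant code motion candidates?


Invariant candidates = total - loop-dependent
= 7 - 5 = 2

2


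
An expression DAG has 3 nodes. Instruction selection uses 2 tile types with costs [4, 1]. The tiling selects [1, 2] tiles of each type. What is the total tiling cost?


Total cost = sum(count_i * cost_i)
= 1*4 + 2*1
= 6

6


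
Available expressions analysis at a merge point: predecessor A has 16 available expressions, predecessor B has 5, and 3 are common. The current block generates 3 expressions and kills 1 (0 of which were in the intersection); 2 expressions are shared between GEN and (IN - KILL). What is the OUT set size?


IN = intersection of predecessors = 3
IN - KILL = 3 - 0 = 3
|OUT| = |GEN| + |IN - KILL| - |GEN ∩ (IN - KILL)| = 3 + 3 - 2 = 4

4


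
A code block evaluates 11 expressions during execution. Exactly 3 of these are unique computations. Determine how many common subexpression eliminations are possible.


CSE count = total expressions - unique expressions
= 11 - 3 = 8

8


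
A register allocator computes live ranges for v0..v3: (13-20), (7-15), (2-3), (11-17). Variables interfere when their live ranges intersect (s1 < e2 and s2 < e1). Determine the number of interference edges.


Check all pairs for overlapping intervals.
Two intervals (s1,e1) and (s2,e2) overlap if s1 < e2 and s2 < e1.
v0 (13-20) vs v1..v3: overlaps v1, v3 -> 2
v1 (7-15) vs v2..v3: overlaps v3 -> 1
v2 (2-3) vs v3: overlaps none -> 0
Total overlapping pairs = 2 + 1 + 0 = 3

3


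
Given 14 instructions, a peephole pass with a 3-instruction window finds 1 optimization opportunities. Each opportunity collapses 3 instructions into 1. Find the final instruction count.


Each match removes 2 instructions.
Total removed = 1 * 2 = 2
Remaining = 14 - 2 = 12

12


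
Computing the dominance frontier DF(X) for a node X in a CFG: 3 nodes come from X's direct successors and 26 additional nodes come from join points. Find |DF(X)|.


DF(X) = direct successor contributions + join point contributions
= 3 + 26 = 29

29


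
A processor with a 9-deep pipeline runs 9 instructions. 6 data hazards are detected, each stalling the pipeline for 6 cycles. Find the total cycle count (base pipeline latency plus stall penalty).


Base cycles = 9 + 9 - 1 = 17
Total stalls = 6 * 6 = 36
Total = 17 + 36 = 53

53


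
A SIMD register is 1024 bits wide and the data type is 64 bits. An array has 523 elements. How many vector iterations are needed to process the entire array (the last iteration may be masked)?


Width = 1024 / 64 = 16 elements per vector op
Iterations = ceil(523 / 16) = 33

33


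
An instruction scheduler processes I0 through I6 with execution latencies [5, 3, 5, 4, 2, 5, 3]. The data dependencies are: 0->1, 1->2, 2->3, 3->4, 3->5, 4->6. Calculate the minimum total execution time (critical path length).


Compute longest path through dependency graph: dist(Ik) = max over predecessors of dist + latency(Ik).
dist(I0) = latency 5 = 5
dist(I1) = dist(I0) + 3 = 5 + 3 = 8
dist(I2) = dist(I1) + 5 = 8 + 5 = 13
dist(I3) = dist(I2) + 4 = 13 + 4 = 17
dist(I4) = dist(I3) + 2 = 17 + 2 = 19
dist(I5) = dist(I3) + 5 = 17 + 5 = 22
dist(I6) = dist(I4) + 3 = 19 + 3 = 22
Critical path = max dist = 22

22


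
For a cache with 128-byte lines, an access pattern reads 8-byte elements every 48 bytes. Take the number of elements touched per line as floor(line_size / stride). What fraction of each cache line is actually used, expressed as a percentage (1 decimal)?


Elements per cache line = floor(128 / 48) = 2
Bytes used = 2 * 8 = 16
Utilization = 16 / 128 * 100 = 12.5%

12.5


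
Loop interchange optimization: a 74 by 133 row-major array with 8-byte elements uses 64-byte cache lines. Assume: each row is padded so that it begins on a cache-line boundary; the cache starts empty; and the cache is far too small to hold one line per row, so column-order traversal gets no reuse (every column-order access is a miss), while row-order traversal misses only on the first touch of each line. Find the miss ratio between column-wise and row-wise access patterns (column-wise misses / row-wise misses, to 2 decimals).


Each row occupies 133 * 8 = 1064 bytes and starts on a line boundary, so it spans ceil(1064 / 64) = 17 cache lines.
Row-major traversal misses (one per line touched): 74 * ceil(133 * 8 / 64) = 1258
Column-major traversal misses (no reuse, every access misses): 74 * 133 = 9842
Ratio = 9842 / 1258 = 7.82

7.82


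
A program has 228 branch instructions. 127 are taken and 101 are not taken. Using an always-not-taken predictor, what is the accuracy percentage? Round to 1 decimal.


Predictor: always-not-taken
Correct predictions = 101
Accuracy = 101 / 228 * 100 = 44.3%

44.3


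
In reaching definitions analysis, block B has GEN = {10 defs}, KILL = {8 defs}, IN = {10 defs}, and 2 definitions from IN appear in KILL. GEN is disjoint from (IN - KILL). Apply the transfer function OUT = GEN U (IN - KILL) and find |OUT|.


IN - KILL: 10 - 2 = 8 surviving definitions
OUT = GEN + surviving = 10 + 8 = 18

18


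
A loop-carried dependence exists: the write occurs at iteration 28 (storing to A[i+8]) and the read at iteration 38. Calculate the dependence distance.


Distance = read iteration - write iteration
= 38 - 28 = 10

10


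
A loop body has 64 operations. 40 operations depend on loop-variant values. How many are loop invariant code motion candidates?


Invariant candidates = total - loop-dependent
= 64 - 40 = 24

24


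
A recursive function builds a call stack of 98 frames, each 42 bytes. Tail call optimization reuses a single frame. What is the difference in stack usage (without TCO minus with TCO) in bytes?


Without TCO: 98 * 42 = 4116 bytes
With TCO: reuse 1 frame = 42 bytes
Savings = 4116 - 42 = 4074

4074


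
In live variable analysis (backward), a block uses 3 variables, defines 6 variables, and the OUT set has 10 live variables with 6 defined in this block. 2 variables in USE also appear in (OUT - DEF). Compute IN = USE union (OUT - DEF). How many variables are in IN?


OUT - DEF: 10 - 6 = 4
|IN| = |USE| + |OUT - DEF| - |USE ∩ (OUT - DEF)| = 3 + 4 - 2 = 5

5


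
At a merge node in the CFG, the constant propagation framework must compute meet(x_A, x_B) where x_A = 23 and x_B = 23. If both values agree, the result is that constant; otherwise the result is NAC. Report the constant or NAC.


Meet operation: if both paths give the same constant, result is that constant; if they differ, result is NAC (not-a-constant).
Path A: 23, Path B: 23 -> equal
Result: constant -> 23

23


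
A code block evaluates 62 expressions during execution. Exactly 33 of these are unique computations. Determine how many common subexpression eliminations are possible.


CSE count = total expressions - unique expressions
= 62 - 33 = 29

29


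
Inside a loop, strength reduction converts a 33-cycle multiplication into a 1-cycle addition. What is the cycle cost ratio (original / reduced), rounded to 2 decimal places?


Ratio = mult_cost / add_cost = 33 / 1 = 33.0

33.0


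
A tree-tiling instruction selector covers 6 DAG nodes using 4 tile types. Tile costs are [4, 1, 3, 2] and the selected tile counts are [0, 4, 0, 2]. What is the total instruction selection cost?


Total cost = sum(count_i * cost_i)
= 0*4 + 4*1 + 0*3 + 2*2
= 8

8


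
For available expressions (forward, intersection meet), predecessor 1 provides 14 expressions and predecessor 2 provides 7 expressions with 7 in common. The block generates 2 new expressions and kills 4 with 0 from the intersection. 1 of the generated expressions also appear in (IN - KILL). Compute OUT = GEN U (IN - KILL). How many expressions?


IN = intersection of predecessors = 7
IN - KILL = 7 - 0 = 7
|OUT| = |GEN| + |IN - KILL| - |GEN ∩ (IN - KILL)| = 2 + 7 - 1 = 8

8


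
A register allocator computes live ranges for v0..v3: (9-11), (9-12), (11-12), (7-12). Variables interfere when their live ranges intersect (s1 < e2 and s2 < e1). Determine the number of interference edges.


Check all pairs for overlapping intervals.
Two intervals (s1,e1) and (s2,e2) overlap if s1 < e2 and s2 < e1.
v0 (9-11) vs v1..v3: overlaps v1, v3 -> 2
v1 (9-12) vs v2..v3: overlaps v2, v3 -> 2
v2 (11-12) vs v3: overlaps v3 -> 1
Total overlapping pairs = 2 + 2 + 1 = 5

5


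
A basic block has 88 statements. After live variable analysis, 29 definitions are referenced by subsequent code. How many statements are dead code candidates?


Dead code = total statements - live definitions
= 88 - 29 = 59

59


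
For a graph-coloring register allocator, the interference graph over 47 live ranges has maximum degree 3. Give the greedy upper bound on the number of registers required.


Greedy coloring never needs more than (max_degree + 1) colors: when coloring a vertex, at most max_degree neighbors are already colored.
Upper bound = 3 + 1 = 4

4


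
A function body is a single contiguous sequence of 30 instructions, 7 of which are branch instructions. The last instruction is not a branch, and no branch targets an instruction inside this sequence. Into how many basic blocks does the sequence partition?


With no in-sequence branch targets, the leaders are the first instruction plus the instruction after each branch.
Number of basic blocks = branches + 1
= 7 + 1 = 8

8


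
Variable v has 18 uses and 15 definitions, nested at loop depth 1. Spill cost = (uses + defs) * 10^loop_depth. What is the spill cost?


uses + defs = 18 + 15 = 33
10^1 = 10
Spill cost = 33 * 10 = 330

330


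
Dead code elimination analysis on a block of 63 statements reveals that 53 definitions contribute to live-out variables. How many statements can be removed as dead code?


Dead code = total statements - live definitions
= 63 - 53 = 10

10


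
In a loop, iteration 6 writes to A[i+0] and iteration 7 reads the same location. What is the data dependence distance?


Distance = read iteration - write iteration
= 7 - 6 = 1

1


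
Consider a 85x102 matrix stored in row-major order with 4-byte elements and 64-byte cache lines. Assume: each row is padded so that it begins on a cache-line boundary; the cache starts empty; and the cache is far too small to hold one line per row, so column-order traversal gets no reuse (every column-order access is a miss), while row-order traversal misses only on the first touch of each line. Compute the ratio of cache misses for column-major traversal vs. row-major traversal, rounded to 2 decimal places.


Each row occupies 102 * 4 = 408 bytes and starts on a line boundary, so it spans ceil(408 / 64) = 7 cache lines.
Row-major traversal misses (one per line touched): 85 * ceil(102 * 4 / 64) = 595
Column-major traversal misses (no reuse, every access misses): 85 * 102 = 8670
Ratio = 8670 / 595 = 14.57

14.57


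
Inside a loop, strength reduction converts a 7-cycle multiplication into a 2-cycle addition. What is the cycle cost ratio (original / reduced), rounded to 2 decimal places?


Ratio = mult_cost / add_cost = 7 / 2 = 3.5

3.5


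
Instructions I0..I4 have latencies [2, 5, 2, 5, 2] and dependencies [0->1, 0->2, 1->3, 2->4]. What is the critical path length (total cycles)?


Compute longest path through dependency graph: dist(Ik) = max over predecessors of dist + latency(Ik).
dist(I0) = latency 2 = 2
dist(I1) = dist(I0) + 5 = 2 + 5 = 7
dist(I2) = dist(I0) + 2 = 2 + 2 = 4
dist(I3) = dist(I1) + 5 = 7 + 5 = 12
dist(I4) = dist(I2) + 2 = 4 + 2 = 6
Critical path = max dist = 12

12


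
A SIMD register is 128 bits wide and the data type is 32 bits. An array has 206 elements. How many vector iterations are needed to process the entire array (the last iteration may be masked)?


Width = 128 / 32 = 4 elements per vector op
Iterations = ceil(206 / 4) = 52

52


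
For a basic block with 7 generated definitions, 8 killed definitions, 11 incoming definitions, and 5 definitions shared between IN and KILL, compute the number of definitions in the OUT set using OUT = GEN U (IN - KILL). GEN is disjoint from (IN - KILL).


IN - KILL: 11 - 5 = 6 surviving definitions
OUT = GEN + surviving = 7 + 6 = 13

13


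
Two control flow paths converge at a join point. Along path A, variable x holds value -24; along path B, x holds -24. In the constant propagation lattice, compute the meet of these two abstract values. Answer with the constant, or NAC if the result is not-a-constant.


Meet operation: if both paths give the same constant, result is that constant; if they differ, result is NAC (not-a-constant).
Path A: -24, Path B: -24 -> equal
Result: constant -> -24

-24


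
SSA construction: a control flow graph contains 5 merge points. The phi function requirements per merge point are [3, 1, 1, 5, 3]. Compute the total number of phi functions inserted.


Total phi functions = sum of phi functions at each join node
= 3 + 1 + 1 + 5 + 3 = 13

13


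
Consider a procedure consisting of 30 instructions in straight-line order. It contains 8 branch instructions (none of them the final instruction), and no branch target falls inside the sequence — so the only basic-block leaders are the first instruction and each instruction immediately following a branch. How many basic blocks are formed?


With no in-sequence branch targets, the leaders are the first instruction plus the instruction after each branch.
Number of basic blocks = branches + 1
= 8 + 1 = 9

9


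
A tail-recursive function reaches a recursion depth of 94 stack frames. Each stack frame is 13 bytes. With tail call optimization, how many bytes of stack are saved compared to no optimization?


Without TCO: 94 * 13 = 1222 bytes
With TCO: reuse 1 frame = 13 bytes
Savings = 1222 - 13 = 1209

1209


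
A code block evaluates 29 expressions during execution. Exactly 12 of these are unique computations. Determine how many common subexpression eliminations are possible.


CSE count = total expressions - unique expressions
= 29 - 12 = 17

17


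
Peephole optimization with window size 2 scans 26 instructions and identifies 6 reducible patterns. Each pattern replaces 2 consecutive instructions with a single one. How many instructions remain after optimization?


Each match removes 1 instructions.
Total removed = 6 * 1 = 6
Remaining = 26 - 6 = 20

20


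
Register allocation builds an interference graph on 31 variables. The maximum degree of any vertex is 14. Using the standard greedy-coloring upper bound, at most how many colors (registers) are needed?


Greedy coloring never needs more than (max_degree + 1) colors: when coloring a vertex, at most max_degree neighbors are already colored.
Upper bound = 14 + 1 = 15

15


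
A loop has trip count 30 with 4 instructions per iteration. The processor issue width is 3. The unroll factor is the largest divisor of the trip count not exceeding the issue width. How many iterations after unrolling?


Largest divisor of 30 <= 3 is 3
New iterations = 30 / 3 = 10

10


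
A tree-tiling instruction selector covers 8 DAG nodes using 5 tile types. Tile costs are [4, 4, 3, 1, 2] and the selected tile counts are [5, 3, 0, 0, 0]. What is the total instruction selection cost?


Total cost = sum(count_i * cost_i)
= 5*4 + 3*4 + 0*3 + 0*1 + 0*2
= 32

32


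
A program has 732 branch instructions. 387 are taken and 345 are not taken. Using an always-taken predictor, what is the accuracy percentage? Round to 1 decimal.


Predictor: always-taken
Correct predictions = 387
Accuracy = 387 / 732 * 100 = 52.9%

52.9


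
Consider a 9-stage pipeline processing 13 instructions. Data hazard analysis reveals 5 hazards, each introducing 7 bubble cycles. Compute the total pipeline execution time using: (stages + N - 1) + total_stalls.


Base cycles = 9 + 13 - 1 = 21
Total stalls = 5 * 7 = 35
Total = 21 + 35 = 56

56


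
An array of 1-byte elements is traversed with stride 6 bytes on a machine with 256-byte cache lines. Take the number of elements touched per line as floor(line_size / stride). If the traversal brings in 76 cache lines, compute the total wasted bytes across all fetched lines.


Elements per line = floor(256 / 6) = 42
Bytes used per line = 42 * 1 = 42
Wasted per line = 256 - 42 = 214
Total wasted = 214 * 76 = 16264

16264


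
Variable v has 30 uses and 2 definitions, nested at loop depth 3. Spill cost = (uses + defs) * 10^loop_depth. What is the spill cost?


uses + defs = 30 + 2 = 32
10^3 = 1000
Spill cost = 32 * 1000 = 32000

32000


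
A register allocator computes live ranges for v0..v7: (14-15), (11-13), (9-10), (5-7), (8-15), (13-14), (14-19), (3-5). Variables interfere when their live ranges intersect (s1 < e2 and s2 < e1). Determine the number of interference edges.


Check all pairs for overlapping intervals.
Two intervals (s1,e1) and (s2,e2) overlap if s1 < e2 and s2 < e1.
v0 (14-15) vs v1..v7: overlaps v4, v6 -> 2
v1 (11-13) vs v2..v7: overlaps v4 -> 1
v2 (9-10) vs v3..v7: overlaps v4 -> 1
v3 (5-7) vs v4..v7: overlaps none -> 0
v4 (8-15) vs v5..v7: overlaps v5, v6 -> 2
v5 (13-14) vs v6..v7: overlaps none -> 0
v6 (14-19) vs v7: overlaps none -> 0
Total overlapping pairs = 2 + 1 + 1 + 0 + 2 + 0 + 0 = 6

6


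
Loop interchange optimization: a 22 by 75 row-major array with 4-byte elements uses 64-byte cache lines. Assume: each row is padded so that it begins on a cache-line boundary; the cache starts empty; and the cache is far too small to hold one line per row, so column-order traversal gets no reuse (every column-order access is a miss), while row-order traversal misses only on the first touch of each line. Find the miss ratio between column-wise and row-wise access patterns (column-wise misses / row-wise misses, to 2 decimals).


Each row occupies 75 * 4 = 300 bytes and starts on a line boundary, so it spans ceil(300 / 64) = 5 cache lines.
Row-major traversal misses (one per line touched): 22 * ceil(75 * 4 / 64) = 110
Column-major traversal misses (no reuse, every access misses): 22 * 75 = 1650
Ratio = 1650 / 110 = 15.0

15.0


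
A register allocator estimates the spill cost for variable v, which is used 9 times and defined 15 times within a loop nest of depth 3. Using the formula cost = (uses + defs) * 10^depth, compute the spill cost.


uses + defs = 9 + 15 = 24
10^3 = 1000
Spill cost = 24 * 1000 = 24000

24000


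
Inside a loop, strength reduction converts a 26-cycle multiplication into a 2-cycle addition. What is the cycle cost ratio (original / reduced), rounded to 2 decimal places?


Ratio = mult_cost / add_cost = 26 / 2 = 13.0

13.0


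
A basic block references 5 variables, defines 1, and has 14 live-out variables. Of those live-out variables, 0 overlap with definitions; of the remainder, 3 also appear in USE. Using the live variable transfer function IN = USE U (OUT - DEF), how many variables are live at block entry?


OUT - DEF: 14 - 0 = 14
|IN| = |USE| + |OUT - DEF| - |USE ∩ (OUT - DEF)| = 5 + 14 - 3 = 16

16


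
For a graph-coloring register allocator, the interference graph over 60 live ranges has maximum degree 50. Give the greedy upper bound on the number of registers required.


Greedy coloring never needs more than (max_degree + 1) colors: when coloring a vertex, at most max_degree neighbors are already colored.
Upper bound = 50 + 1 = 51

51


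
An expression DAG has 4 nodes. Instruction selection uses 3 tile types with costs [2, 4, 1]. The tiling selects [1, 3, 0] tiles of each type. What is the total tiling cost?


Total cost = sum(count_i * cost_i)
= 1*2 + 3*4 + 0*1
= 14

14


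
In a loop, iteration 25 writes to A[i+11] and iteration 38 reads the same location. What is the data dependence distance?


Distance = read iteration - write iteration
= 38 - 25 = 13

13


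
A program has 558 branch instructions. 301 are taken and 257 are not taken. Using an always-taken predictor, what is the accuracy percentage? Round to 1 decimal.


Predictor: always-taken
Correct predictions = 301
Accuracy = 301 / 558 * 100 = 53.9%

53.9


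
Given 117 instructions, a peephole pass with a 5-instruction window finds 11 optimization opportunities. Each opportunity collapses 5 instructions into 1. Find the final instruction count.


Each match removes 4 instructions.
Total removed = 11 * 4 = 44
Remaining = 117 - 44 = 73

73


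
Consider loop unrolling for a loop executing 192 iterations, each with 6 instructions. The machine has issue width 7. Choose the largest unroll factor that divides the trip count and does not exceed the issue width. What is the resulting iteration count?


Largest divisor of 192 <= 7 is 6
New iterations = 192 / 6 = 32

32


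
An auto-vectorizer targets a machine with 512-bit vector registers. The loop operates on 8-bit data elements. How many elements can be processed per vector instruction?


Width = SIMD bits / data type bits
= 512 / 8 = 64

64


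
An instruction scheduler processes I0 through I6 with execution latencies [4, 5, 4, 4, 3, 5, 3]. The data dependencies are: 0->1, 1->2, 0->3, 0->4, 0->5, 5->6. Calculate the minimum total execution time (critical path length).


Compute longest path through dependency graph: dist(Ik) = max over predecessors of dist + latency(Ik).
dist(I0) = latency 4 = 4
dist(I1) = dist(I0) + 5 = 4 + 5 = 9
dist(I2) = dist(I1) + 4 = 9 + 4 = 13
dist(I3) = dist(I0) + 4 = 4 + 4 = 8
dist(I4) = dist(I0) + 3 = 4 + 3 = 7
dist(I5) = dist(I0) + 5 = 4 + 5 = 9
dist(I6) = dist(I5) + 3 = 9 + 3 = 12
Critical path = max dist = 13

13


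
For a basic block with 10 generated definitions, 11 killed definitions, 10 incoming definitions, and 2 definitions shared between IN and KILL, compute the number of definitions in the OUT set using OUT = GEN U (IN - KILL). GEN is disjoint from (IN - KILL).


IN - KILL: 10 - 2 = 8 surviving definitions
OUT = GEN + surviving = 10 + 8 = 18

18


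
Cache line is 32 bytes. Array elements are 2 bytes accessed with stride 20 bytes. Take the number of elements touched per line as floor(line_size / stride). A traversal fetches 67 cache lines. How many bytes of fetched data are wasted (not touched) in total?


Elements per line = floor(32 / 20) = 1
Bytes used per line = 1 * 2 = 2
Wasted per line = 32 - 2 = 30
Total wasted = 30 * 67 = 2010

2010


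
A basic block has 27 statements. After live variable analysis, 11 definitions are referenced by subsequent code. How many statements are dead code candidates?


Dead code = total statements - live definitions
= 27 - 11 = 16

16


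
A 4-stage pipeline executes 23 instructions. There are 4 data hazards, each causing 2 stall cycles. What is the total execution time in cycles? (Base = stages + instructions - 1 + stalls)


Base cycles = 4 + 23 - 1 = 26
Total stalls = 4 * 2 = 8
Total = 26 + 8 = 34

34


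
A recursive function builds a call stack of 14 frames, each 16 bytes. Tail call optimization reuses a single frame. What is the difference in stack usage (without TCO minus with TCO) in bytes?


Without TCO: 14 * 16 = 224 bytes
With TCO: reuse 1 frame = 16 bytes
Savings = 224 - 16 = 208

208


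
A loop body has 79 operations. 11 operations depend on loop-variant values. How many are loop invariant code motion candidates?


Invariant candidates = total - loop-dependent
= 79 - 11 = 68

68


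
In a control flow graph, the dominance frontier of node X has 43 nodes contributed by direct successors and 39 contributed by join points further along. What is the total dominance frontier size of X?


DF(X) = direct successor contributions + join point contributions
= 43 + 39 = 82

82


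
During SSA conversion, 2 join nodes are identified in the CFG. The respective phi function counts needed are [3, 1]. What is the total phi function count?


Total phi functions = sum of phi functions at each join node
= 3 + 1 = 4

4


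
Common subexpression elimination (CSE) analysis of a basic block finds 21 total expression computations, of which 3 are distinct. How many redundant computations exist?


CSE count = total expressions - unique expressions
= 21 - 3 = 18

18


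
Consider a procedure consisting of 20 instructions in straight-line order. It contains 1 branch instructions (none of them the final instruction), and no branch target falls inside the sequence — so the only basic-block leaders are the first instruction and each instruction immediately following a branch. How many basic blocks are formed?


With no in-sequence branch targets, the leaders are the first instruction plus the instruction after each branch.
Number of basic blocks = branches + 1
= 1 + 1 = 2

2


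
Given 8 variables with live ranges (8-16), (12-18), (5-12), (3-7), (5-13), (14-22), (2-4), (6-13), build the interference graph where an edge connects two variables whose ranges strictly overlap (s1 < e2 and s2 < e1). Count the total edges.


Check all pairs for overlapping intervals.
Two intervals (s1,e1) and (s2,e2) overlap if s1 < e2 and s2 < e1.
v0 (8-16) vs v1..v7: overlaps v1, v2, v4, v5, v7 -> 5
v1 (12-18) vs v2..v7: overlaps v4, v5, v7 -> 3
v2 (5-12) vs v3..v7: overlaps v3, v4, v7 -> 3
v3 (3-7) vs v4..v7: overlaps v4, v6, v7 -> 3
v4 (5-13) vs v5..v7: overlaps v7 -> 1
v5 (14-22) vs v6..v7: overlaps none -> 0
v6 (2-4) vs v7: overlaps none -> 0
Total overlapping pairs = 5 + 3 + 3 + 3 + 1 + 0 + 0 = 15

15


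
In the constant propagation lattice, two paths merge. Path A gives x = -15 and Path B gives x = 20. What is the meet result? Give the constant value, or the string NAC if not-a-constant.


Meet operation: if both paths give the same constant, result is that constant; if they differ, result is NAC (not-a-constant).
Path A: -15, Path B: 20 -> differ
Result: not-a-constant -> NAC

NAC


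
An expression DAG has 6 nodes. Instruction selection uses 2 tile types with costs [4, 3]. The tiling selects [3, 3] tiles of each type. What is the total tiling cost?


Total cost = sum(count_i * cost_i)
= 3*4 + 3*3
= 21

21


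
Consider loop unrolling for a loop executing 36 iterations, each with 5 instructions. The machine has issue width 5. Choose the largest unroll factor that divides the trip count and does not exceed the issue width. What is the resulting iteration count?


Largest divisor of 36 <= 5 is 4
New iterations = 36 / 4 = 9

9
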